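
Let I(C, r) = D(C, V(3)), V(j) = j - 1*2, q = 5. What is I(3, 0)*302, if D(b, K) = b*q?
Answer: 4530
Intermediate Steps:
V(j) = -2 + j (V(j) = j - 2 = -2 + j)
D(b, K) = 5*b (D(b, K) = b*5 = 5*b)
I(C, r) = 5*C
I(3, 0)*302 = (5*3)*302 = 15*302 = 4530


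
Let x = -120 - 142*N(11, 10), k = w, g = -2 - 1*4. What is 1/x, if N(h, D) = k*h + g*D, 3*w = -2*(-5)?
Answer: 3/9580 ≈ 0.00031315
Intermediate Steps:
g = -6 (g = -2 - 4 = -6)
w = 10/3 (w = (-2*(-5))/3 = (⅓)*10 = 10/3 ≈ 3.3333)
k = 10/3 ≈ 3.3333
N(h, D) = -6*D + 10*h/3 (N(h, D) = 10*h/3 - 6*D = -6*D + 10*h/3)
x = 9580/3 (x = -120 - 142*(-6*10 + (10/3)*11) = -120 - 142*(-60 + 110/3) = -120 - 142*(-70/3) = -120 + 9940/3 = 9580/3 ≈ 3193.3)
1/x = 1/(9580/3) = 3/9580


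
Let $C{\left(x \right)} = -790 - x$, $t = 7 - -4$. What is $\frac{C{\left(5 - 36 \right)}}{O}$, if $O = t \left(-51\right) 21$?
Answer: $\frac{23}{357} \approx 0.064426$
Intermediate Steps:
$t = 11$ ($t = 7 + 4 = 11$)
$O = -11781$ ($O = 11 \left(-51\right) 21 = \left(-561\right) 21 = -11781$)
$\frac{C{\left(5 - 36 \right)}}{O} = \frac{-790 - \left(5 - 36\right)}{-11781} = \left(-790 - \left(5 - 36\right)\right) \left(- \frac{1}{11781}\right) = \left(-790 - -31\right) \left(- \frac{1}{11781}\right) = \left(-790 + 31\right) \left(- \frac{1}{11781}\right) = \left(-759\right) \left(- \frac{1}{11781}\right) = \frac{23}{357}$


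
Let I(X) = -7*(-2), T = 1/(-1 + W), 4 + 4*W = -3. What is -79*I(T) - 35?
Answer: -1141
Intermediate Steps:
W = -7/4 (W = -1 + (1/4)*(-3) = -1 - 3/4 = -7/4 ≈ -1.7500)
T = -4/11 (T = 1/(-1 - 7/4) = 1/(-11/4) = -4/11 ≈ -0.36364)
I(X) = 14
-79*I(T) - 35 = -79*14 - 35 = -1106 - 35 = -1141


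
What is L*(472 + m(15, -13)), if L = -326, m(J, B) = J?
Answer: -158762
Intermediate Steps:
L*(472 + m(15, -13)) = -326*(472 + 15) = -326*487 = -158762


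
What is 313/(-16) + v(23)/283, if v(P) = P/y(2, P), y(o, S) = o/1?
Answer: -88395/4528 ≈ -19.522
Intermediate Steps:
y(o, S) = o (y(o, S) = o*1 = o)
v(P) = P/2
313/(-16) + v(23)/283 = 313/(-16) + ((½)*23)/283 = 313*(-1/16) + (23/2)*(1/283) = -313/16 + 23/566 = -88395/4528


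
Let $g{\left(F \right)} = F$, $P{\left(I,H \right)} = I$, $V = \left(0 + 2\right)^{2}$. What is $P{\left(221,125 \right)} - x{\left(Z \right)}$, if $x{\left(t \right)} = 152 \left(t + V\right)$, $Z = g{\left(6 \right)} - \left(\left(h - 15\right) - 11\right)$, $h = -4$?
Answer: $-5859$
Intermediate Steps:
$V = 4$ ($V = 2^{2} = 4$)
$Z = 36$ ($Z = 6 - \left(\left(-4 - 15\right) - 11\right) = 6 - \left(-19 - 11\right) = 6 - -30 = 6 + 30 = 36$)
$x{\left(t \right)} = 608 + 152 t$ ($x{\left(t \right)} = 152 \left(t + 4\right) = 152 \left(4 + t\right) = 608 + 152 t$)
$P{\left(221,125 \right)} - x{\left(Z \right)} = 221 - \left(608 + 152 \cdot 36\right) = 221 - \left(608 + 5472\right) = 221 - 6080 = -5859$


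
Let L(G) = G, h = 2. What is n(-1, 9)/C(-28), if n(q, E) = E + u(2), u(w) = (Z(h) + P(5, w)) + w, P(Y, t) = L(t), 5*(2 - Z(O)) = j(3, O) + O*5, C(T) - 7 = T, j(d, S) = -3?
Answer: -68/105 ≈ -0.64762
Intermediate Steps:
C(T) = 7 + T
Z(O) = 13/5 - O (Z(O) = 2 - (-3 + O*5)/5 = 2 - (-3 + 5*O)/5 = 2 + (3/5 - O) = 13/5 - O)
P(Y, t) = t
u(w) = 3/5 + 2*w (u(w) = ((13/5 - 1*2) + w) + w = ((13/5 - 2) + w) + w = (3/5 + w) + w = 3/5 + 2*w)
n(q, E) = 23/5 + E (n(q, E) = E + (3/5 + 2*2) = E + (3/5 + 4) = E + 23/5 = 23/5 + E)
n(-1, 9)/C(-28) = (23/5 + 9)/(7 - 28) = (68/5)/(-21) = (68/5)*(-1/21) = -68/105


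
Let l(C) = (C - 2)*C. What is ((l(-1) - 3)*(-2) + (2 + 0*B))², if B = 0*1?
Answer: 4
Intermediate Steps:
B = 0
l(C) = C*(-2 + C) (l(C) = (-2 + C)*C = C*(-2 + C))
((l(-1) - 3)*(-2) + (2 + 0*B))² = ((-(-2 - 1) - 3)*(-2) + (2 + 0*0))² = ((-1*(-3) - 3)*(-2) + (2 + 0))² = ((3 - 3)*(-2) + 2)² = (0*(-2) + 2)² = (0 + 2)² = 2² = 4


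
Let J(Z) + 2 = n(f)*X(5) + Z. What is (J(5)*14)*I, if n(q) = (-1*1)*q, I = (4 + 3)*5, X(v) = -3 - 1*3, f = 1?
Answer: 4410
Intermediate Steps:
X(v) = -6 (X(v) = -3 - 3 = -6)
I = 35 (I = 7*5 = 35)
n(q) = -q
J(Z) = 4 + Z (J(Z) = -2 + (-1*1*(-6) + Z) = -2 + (-1*(-6) + Z) = -2 + (6 + Z) = 4 + Z)
(J(5)*14)*I = ((4 + 5)*14)*35 = (9*14)*35 = 126*35 = 4410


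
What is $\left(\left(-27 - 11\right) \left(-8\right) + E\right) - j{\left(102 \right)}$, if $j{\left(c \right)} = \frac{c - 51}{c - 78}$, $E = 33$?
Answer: $\frac{2679}{8} \approx 334.88$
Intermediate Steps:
$j{\left(c \right)} = \frac{-51 + c}{-78 + c}$
$\left(\left(-27 - 11\right) \left(-8\right) + E\right) - j{\left(102 \right)} = \left(\left(-27 - 11\right) \left(-8\right) + 33\right) - \frac{-51 + 102}{-78 + 102} = \left(\left(-27 - 11\right) \left(-8\right) + 33\right) - \frac{1}{24} \cdot 51 = \left(\left(-38\right) \left(-8\right) + 33\right) - \frac{1}{24} \cdot 51 = \left(304 + 33\right) - \frac{17}{8} = 337 - \frac{17}{8} = \frac{2679}{8}$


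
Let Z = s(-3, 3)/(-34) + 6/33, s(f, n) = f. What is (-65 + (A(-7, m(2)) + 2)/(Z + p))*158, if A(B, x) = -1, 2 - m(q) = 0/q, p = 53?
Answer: -204550118/19923 ≈ -10267.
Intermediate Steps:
m(q) = 2 (m(q) = 2 - 0/q = 2 - 1*0 = 2 + 0 = 2)
Z = 101/374 (Z = -3/(-34) + 6/33 = -3*(-1/34) + 6*(1/33) = 3/34 + 2/11 = 101/374 ≈ 0.27005)
(-65 + (A(-7, m(2)) + 2)/(Z + p))*158 = (-65 + (-1 + 2)/(101/374 + 53))*158 = (-65 + 1/(19923/374))*158 = (-65 + 1*(374/19923))*158 = (-65 + 374/19923)*158 = -1294621/19923*158 = -204550118/19923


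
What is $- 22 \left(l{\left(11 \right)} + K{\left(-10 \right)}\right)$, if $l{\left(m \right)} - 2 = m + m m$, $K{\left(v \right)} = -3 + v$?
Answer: $-2662$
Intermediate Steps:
$l{\left(m \right)} = 2 + m + m^{2}$ ($l{\left(m \right)} = 2 + \left(m + m m\right) = 2 + \left(m + m^{2}\right) = 2 + m + m^{2}$)
$- 22 \left(l{\left(11 \right)} + K{\left(-10 \right)}\right) = - 22 \left(\left(2 + 11 + 11^{2}\right) - 13\right) = - 22 \left(\left(2 + 11 + 121\right) - 13\right) = - 22 \left(134 - 13\right) = \left(-22\right) 121 = -2662$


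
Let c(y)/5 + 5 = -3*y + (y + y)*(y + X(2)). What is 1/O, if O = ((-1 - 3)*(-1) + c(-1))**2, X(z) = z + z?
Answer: 1/1296 ≈ 0.00077160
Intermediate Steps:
X(z) = 2*z
c(y) = -25 - 15*y + 10*y*(4 + y) (c(y) = -25 + 5*(-3*y + (y + y)*(y + 2*2)) = -25 + 5*(-3*y + (2*y)*(y + 4)) = -25 + 5*(-3*y + (2*y)*(4 + y)) = -25 + 5*(-3*y + 2*y*(4 + y)) = -25 + (-15*y + 10*y*(4 + y)) = -25 - 15*y + 10*y*(4 + y))
O = 1296 (O = ((-1 - 3)*(-1) + (-25 + 10*(-1)**2 + 25*(-1)))**2 = (-4*(-1) + (-25 + 10*1 - 25))**2 = (4 + (-25 + 10 - 25))**2 = (4 - 40)**2 = (-36)**2 = 1296)
1/O = 1/1296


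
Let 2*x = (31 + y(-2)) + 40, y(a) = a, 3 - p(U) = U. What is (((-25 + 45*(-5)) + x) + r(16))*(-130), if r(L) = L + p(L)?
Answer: 27625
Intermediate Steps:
p(U) = 3 - U
x = 69/2 (x = ((31 - 2) + 40)/2 = (29 + 40)/2 = (½)*69 = 69/2 ≈ 34.500)
r(L) = 3 (r(L) = L + (3 - L) = 3)
(((-25 + 45*(-5)) + x) + r(16))*(-130) = (((-25 + 45*(-5)) + 69/2) + 3)*(-130) = (((-25 - 225) + 69/2) + 3)*(-130) = ((-250 + 69/2) + 3)*(-130) = (-431/2 + 3)*(-130) = -425/2*(-130) = 27625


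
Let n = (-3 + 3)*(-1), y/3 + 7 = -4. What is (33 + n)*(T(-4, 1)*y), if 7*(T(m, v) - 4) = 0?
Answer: -4356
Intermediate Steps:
y = -33 (y = -21 + 3*(-4) = -21 - 12 = -33)
T(m, v) = 4 (T(m, v) = 4 + (⅐)*0 = 4 + 0 = 4)
n = 0 (n = 0*(-1) = 0)
(33 + n)*(T(-4, 1)*y) = (33 + 0)*(4*(-33)) = 33*(-132) = -4356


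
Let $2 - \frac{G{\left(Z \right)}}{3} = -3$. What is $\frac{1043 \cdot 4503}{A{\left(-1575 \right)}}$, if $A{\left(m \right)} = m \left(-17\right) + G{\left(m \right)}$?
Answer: $\frac{82397}{470} \approx 175.31$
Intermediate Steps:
$G{\left(Z \right)} = 15$ ($G{\left(Z \right)} = 6 - -9 = 6 + 9 = 15$)
$A{\left(m \right)} = 15 - 17 m$ ($A{\left(m \right)} = m \left(-17\right) + 15 = - 17 m + 15 = 15 - 17 m$)
$\frac{1043 \cdot 4503}{A{\left(-1575 \right)}} = \frac{1043 \cdot 4503}{15 - -26775} = \frac{4696629}{15 + 26775} = \frac{4696629}{26790} = 4696629 \cdot \frac{1}{26790} = \frac{82397}{470}$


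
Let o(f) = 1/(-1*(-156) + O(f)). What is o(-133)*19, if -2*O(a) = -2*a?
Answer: 19/23 ≈ 0.82609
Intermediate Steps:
O(a) = a (O(a) = -(-1)*a = a)
o(f) = 1/(156 + f) (o(f) = 1/(-1*(-156) + f) = 1/(156 + f))
o(-133)*19 = 19/(156 - 133) = 19/23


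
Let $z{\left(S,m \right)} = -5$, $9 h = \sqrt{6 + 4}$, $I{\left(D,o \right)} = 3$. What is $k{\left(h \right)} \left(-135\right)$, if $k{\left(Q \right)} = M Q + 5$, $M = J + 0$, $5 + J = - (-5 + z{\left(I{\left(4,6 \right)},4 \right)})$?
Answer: $-675 - 75 \sqrt{10} \approx -912.17$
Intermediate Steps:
$h = \frac{\sqrt{10}}{9}$ ($h = \frac{\sqrt{6 + 4}}{9} = \frac{\sqrt{10}}{9} \approx 0.35136$)
$J = 5$ ($J = -5 - \left(-5 - 5\right) = -5 - -10 = -5 + 10 = 5$)
$M = 5$ ($M = 5 + 0 = 5$)
$k{\left(Q \right)} = 5 + 5 Q$ ($k{\left(Q \right)} = 5 Q + 5 = 5 + 5 Q$)
$k{\left(h \right)} \left(-135\right) = \left(5 + 5 \frac{\sqrt{10}}{9}\right) \left(-135\right) = \left(5 + \frac{5 \sqrt{10}}{9}\right) \left(-135\right) = -675 - 75 \sqrt{10}$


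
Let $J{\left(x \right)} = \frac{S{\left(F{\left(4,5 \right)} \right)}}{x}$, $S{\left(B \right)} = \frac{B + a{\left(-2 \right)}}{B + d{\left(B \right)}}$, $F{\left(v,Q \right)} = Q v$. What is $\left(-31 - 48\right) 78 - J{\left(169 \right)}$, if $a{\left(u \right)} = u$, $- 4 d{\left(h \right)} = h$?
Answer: $- \frac{5206896}{845} \approx -6162.0$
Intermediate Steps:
$d{\left(h \right)} = - \frac{h}{4}$
$S{\left(B \right)} = \frac{4 \left(-2 + B\right)}{3 B}$ ($S{\left(B \right)} = \frac{B - 2}{B - \frac{B}{4}} = \frac{-2 + B}{\frac{3}{4} B} = \left(-2 + B\right) \frac{4}{3 B} = \frac{4 \left(-2 + B\right)}{3 B}$)
$J{\left(x \right)} = \frac{6}{5 x}$ ($J{\left(x \right)} = \frac{\frac{4}{3} \frac{1}{5 \cdot 4} \left(-2 + 5 \cdot 4\right)}{x} = \frac{\frac{4}{3} \cdot \frac{1}{20} \left(-2 + 20\right)}{x} = \frac{\frac{4}{3} \cdot \frac{1}{20} \cdot 18}{x} = \frac{6}{5 x}$)
$\left(-31 - 48\right) 78 - J{\left(169 \right)} = \left(-31 - 48\right) 78 - \frac{6}{5 \cdot 169} = \left(-79\right) 78 - \frac{6}{5} \cdot \frac{1}{169} = -6162 - \frac{6}{845} = - \frac{5206896}{845}$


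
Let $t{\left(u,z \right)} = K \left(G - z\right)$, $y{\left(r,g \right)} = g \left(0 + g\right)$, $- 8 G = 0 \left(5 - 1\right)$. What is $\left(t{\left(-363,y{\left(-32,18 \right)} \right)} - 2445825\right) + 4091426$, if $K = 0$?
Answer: $1645601$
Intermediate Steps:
$G = 0$ ($G = - \frac{0 \left(5 - 1\right)}{8} = - \frac{0 \cdot 4}{8} = \left(- \frac{1}{8}\right) 0 = 0$)
$y{\left(r,g \right)} = g^{2}$ ($y{\left(r,g \right)} = g g = g^{2}$)
$t{\left(u,z \right)} = 0$ ($t{\left(u,z \right)} = 0 \left(0 - z\right) = 0 \left(- z\right) = 0$)
$\left(t{\left(-363,y{\left(-32,18 \right)} \right)} - 2445825\right) + 4091426 = \left(0 - 2445825\right) + 4091426 = -2445825 + 4091426 = 1645601$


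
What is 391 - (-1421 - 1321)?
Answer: 3133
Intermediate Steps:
391 - (-1421 - 1321) = 391 - 1*(-2742) = 391 + 2742 = 3133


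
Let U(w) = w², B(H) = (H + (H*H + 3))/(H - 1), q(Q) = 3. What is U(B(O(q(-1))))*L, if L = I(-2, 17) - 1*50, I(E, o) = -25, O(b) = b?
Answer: -16875/4 ≈ -4218.8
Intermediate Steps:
B(H) = (3 + H + H²)/(-1 + H) (B(H) = (H + (H² + 3))/(-1 + H) = (H + (3 + H²))/(-1 + H) = (3 + H + H²)/(-1 + H))
L = -75 (L = -25 - 1*50 = -25 - 50 = -75)
U(B(O(q(-1))))*L = ((3 + 3 + 3²)/(-1 + 3))²*(-75) = ((3 + 3 + 9)/2)²*(-75) = ((½)*15)²*(-75) = (15/2)²*(-75) = (225/4)*(-75) = -16875/4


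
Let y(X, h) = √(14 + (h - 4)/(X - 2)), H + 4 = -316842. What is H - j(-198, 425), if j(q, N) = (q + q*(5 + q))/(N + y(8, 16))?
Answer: -4120150/13 ≈ -3.1693e+5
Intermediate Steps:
H = -316846 (H = -4 - 316842 = -316846)
y(X, h) = √(14 + (-4 + h)/(-2 + X))
j(q, N) = (q + q*(5 + q))/(4 + N) (j(q, N) = (q + q*(5 + q))/(N + √((-32 + 16 + 14*8)/(-2 + 8))) = (q + q*(5 + q))/(N + √((-32 + 16 + 112)/6)) = (q + q*(5 + q))/(N + √((⅙)*96)) = (q + q*(5 + q))/(N + √16) = (q + q*(5 + q))/(N + 4) = (q + q*(5 + q))/(4 + N))
H - j(-198, 425) = -316846 - (-198)*(6 - 198)/(4 + 425) = -316846 - (-198)*(-192)/429 = -316846 - 1*1152/13 = -316846 - 1152/13 = -4120150/13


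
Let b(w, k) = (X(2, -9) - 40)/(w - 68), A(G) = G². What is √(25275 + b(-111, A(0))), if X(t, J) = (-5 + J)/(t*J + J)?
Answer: √65597310717/1611 ≈ 158.98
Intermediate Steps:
X(t, J) = (-5 + J)/(J + J*t) (X(t, J) = (-5 + J)/(J*t + J) = (-5 + J)/(J + J*t))
b(w, k) = -1066/(27*(-68 + w)) (b(w, k) = ((-5 - 9)/((-9)*(1 + 2)) - 40)/(w - 68) = (-⅑*(-14)/3 - 40)/(-68 + w) = (-⅑*⅓*(-14) - 40)/(-68 + w) = (14/27 - 40)/(-68 + w) = -1066/(27*(-68 + w)))
√(25275 + b(-111, A(0))) = √(25275 - 1066/(-1836 + 27*(-111))) = √(25275 - 1066/(-1836 - 2997)) = √(25275 - 1066/(-4833)) = √(25275 - 1066*(-1/4833)) = √(25275 + 1066/4833) = √(122155141/4833) = √65597310717/1611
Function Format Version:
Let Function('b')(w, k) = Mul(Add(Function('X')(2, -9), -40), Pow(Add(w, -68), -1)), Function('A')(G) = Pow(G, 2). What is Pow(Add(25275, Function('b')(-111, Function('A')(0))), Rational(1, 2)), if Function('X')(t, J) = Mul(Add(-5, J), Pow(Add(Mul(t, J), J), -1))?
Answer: Mul(Rational(1, 1611), Pow(65597310717, Rational(1, 2))) ≈ 158.98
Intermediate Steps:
Function('X')(t, J) = Mul(Pow(Add(J, Mul(J, t)), -1), Add(-5, J)) (Function('X')(t, J) = Mul(Add(-5, J), Pow(Add(Mul(J, t), J), -1)) = Mul(Add(-5, J), Pow(Add(J, Mul(J, t)), -1)) = Mul(Pow(Add(J, Mul(J, t)), -1), Add(-5, J)))
Function('b')(w, k) = Mul(Rational(-1066, 27), Pow(Add(-68, w), -1)) (Function('b')(w, k) = Mul(Add(Mul(Pow(-9, -1), Pow(Add(1, 2), -1), Add(-5, -9)), -40), Pow(Add(w, -68), -1)) = Mul(Add(Mul(Rational(-1, 9), Pow(3, -1), -14), -40), Pow(Add(-68, w), -1)) = Mul(Add(Mul(Rational(-1, 9), Rational(1, 3), -14), -40), Pow(Add(-68, w), -1)) = Mul(Add(Rational(14, 27), -40), Pow(Add(-68, w), -1)) = Mul(Rational(-1066, 27), Pow(Add(-68, w), -1)))
Pow(Add(25275, Function('b')(-111, Function('A')(0))), Rational(1, 2)) = Pow(Add(25275, Mul(-1066, Pow(Add(-1836, Mul(27, -111)), -1))), Rational(1, 2)) = Pow(Add(25275, Mul(-1066, Pow(Add(-1836, -2997), -1))), Rational(1, 2)) = Pow(Add(25275, Mul(-1066, Pow(-4833, -1))), Rational(1, 2)) = Pow(Add(25275, Mul(-1066, Rational(-1, 4833))), Rational(1, 2)) = Pow(Add(25275, Rational(1066, 4833)), Rational(1, 2)) = Pow(Rational(122155141, 4833), Rational(1, 2)) = Mul(Rational(1, 1611), Pow(65597310717, Rational(1, 2)))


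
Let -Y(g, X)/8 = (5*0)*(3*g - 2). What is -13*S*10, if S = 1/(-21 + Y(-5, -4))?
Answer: 130/21 ≈ 6.1905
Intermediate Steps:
Y(g, X) = 0 (Y(g, X) = -8*5*0*(3*g - 2) = -0*(-2 + 3*g) = -8*0 = 0)
S = -1/21 (S = 1/(-21 + 0) = 1/(-21) = -1/21 ≈ -0.047619)
-13*S*10 = -13*(-1/21)*10 = (13/21)*10 = 130/21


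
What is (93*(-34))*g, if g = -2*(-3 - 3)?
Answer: -37944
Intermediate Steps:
g = 12 (g = -2*(-6) = 12)
(93*(-34))*g = (93*(-34))*12 = -3162*12 = -37944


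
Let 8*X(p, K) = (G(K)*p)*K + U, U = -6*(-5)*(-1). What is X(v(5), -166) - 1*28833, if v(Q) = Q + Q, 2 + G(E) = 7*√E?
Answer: -113687/4 - 2905*I*√166/2 ≈ -28422.0 - 18714.0*I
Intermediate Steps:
G(E) = -2 + 7*√E
v(Q) = 2*Q
U = -30 (U = 30*(-1) = -30)
X(p, K) = -15/4 + K*p*(-2 + 7*√K)/8 (X(p, K) = (((-2 + 7*√K)*p)*K - 30)/8 = ((p*(-2 + 7*√K))*K - 30)/8 = (K*p*(-2 + 7*√K) - 30)/8 = (-30 + K*p*(-2 + 7*√K))/8 = -15/4 + K*p*(-2 + 7*√K)/8)
X(v(5), -166) - 1*28833 = (-15/4 + (⅛)*(-166)*(2*5)*(-2 + 7*√(-166))) - 1*28833 = (-15/4 + (⅛)*(-166)*10*(-2 + 7*(I*√166))) - 28833 = (-15/4 + (⅛)*(-166)*10*(-2 + 7*I*√166)) - 28833 = (-15/4 + (415 - 2905*I*√166/2)) - 28833 = (1645/4 - 2905*I*√166/2) - 28833 = -113687/4 - 2905*I*√166/2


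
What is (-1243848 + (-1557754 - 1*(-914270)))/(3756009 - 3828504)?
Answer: 1887332/72495 ≈ 26.034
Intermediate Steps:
(-1243848 + (-1557754 - 1*(-914270)))/(3756009 - 3828504) = (-1243848 + (-1557754 + 914270))/(-72495) = (-1243848 - 643484)*(-1/72495) = -1887332*(-1/72495) = 1887332/72495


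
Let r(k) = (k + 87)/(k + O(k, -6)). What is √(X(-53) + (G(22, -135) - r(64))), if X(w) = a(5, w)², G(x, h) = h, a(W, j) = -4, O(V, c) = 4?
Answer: I*√140131/34 ≈ 11.01*I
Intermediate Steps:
r(k) = (87 + k)/(4 + k) (r(k) = (k + 87)/(k + 4) = (87 + k)/(4 + k))
X(w) = 16 (X(w) = (-4)² = 16)
√(X(-53) + (G(22, -135) - r(64))) = √(16 + (-135 - (87 + 64)/(4 + 64))) = √(16 + (-135 - 151/68)) = √(16 - 9331/68) = √(-8243/68) = I*√140131/34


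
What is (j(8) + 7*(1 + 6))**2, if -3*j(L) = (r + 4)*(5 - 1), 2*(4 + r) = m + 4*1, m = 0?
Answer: 19321/9 ≈ 2146.8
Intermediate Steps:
r = -2 (r = -4 + (0 + 4*1)/2 = -4 + (0 + 4)/2 = -4 + (1/2)*4 = -4 + 2 = -2)
j(L) = -8/3 (j(L) = -(-2 + 4)*(5 - 1)/3 = -2*4/3 = -1/3*8 = -8/3)
(j(8) + 7*(1 + 6))**2 = (-8/3 + 7*(1 + 6))**2 = (-8/3 + 7*7)**2 = (-8/3 + 49)**2 = (139/3)**2 = 19321/9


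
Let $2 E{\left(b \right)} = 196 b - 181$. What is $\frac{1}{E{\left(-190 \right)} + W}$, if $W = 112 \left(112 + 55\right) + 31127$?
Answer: $\frac{2}{62241} \approx 3.2133 \cdot 10^{-5}$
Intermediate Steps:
$E{\left(b \right)} = - \frac{181}{2} + 98 b$ ($E{\left(b \right)} = \frac{196 b - 181}{2} = \frac{-181 + 196 b}{2} = - \frac{181}{2} + 98 b$)
$W = 49831$ ($W = 112 \cdot 167 + 31127 = 18704 + 31127 = 49831$)
$\frac{1}{E{\left(-190 \right)} + W} = \frac{1}{\left(- \frac{181}{2} + 98 \left(-190\right)\right) + 49831} = \frac{1}{\left(- \frac{181}{2} - 18620\right) + 49831} = \frac{1}{- \frac{37421}{2} + 49831} = \frac{1}{\frac{62241}{2}} = \frac{2}{62241}$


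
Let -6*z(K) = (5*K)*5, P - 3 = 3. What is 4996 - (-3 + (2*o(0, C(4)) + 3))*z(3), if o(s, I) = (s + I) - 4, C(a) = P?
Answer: 5046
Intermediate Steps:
P = 6 (P = 3 + 3 = 6)
z(K) = -25*K/6 (z(K) = -5*K*5/6 = -25*K/6)
C(a) = 6
o(s, I) = -4 + I + s (o(s, I) = (I + s) - 4 = -4 + I + s)
4996 - (-3 + (2*o(0, C(4)) + 3))*z(3) = 4996 - (-3 + (2*(-4 + 6 + 0) + 3))*(-25/6*3) = 4996 - (-3 + (2*2 + 3))*(-25)/2 = 4996 - (-3 + (4 + 3))*(-25)/2 = 4996 - (-3 + 7)*(-25)/2 = 4996 - 4*(-25)/2 = 4996 - 1*(-50) = 4996 + 50 = 5046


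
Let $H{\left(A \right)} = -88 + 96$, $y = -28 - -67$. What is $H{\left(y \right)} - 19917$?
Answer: $-19909$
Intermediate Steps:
$y = 39$ ($y = -28 + 67 = 39$)
$H{\left(A \right)} = 8$
$H{\left(y \right)} - 19917 = 8 - 19917 = -19909$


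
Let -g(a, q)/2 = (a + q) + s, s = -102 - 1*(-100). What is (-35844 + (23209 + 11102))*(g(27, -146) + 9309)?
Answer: -14641683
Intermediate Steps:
s = -2 (s = -102 + 100 = -2)
g(a, q) = 4 - 2*a - 2*q (g(a, q) = -2*((a + q) - 2) = -2*(-2 + a + q) = 4 - 2*a - 2*q)
(-35844 + (23209 + 11102))*(g(27, -146) + 9309) = (-35844 + (23209 + 11102))*((4 - 2*27 - 2*(-146)) + 9309) = (-35844 + 34311)*((4 - 54 + 292) + 9309) = -1533*(242 + 9309) = -1533*9551 = -14641683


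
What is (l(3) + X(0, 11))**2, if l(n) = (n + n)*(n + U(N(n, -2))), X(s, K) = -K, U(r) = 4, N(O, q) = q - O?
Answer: 961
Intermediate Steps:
l(n) = 2*n*(4 + n) (l(n) = (n + n)*(n + 4) = (2*n)*(4 + n) = 2*n*(4 + n))
(l(3) + X(0, 11))**2 = (2*3*(4 + 3) - 1*11)**2 = (2*3*7 - 11)**2 = (42 - 11)**2 = 31**2 = 961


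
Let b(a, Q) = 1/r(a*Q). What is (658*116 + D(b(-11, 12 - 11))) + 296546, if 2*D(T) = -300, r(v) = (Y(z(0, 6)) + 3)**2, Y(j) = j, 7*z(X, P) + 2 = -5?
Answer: 372724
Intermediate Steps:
z(X, P) = -1 (z(X, P) = -2/7 + (1/7)*(-5) = -2/7 - 5/7 = -1)
r(v) = 4 (r(v) = (-1 + 3)**2 = 2**2 = 4)
b(a, Q) = 1/4
D(T) = -150 (D(T) = (1/2)*(-300) = -150)
(658*116 + D(b(-11, 12 - 11))) + 296546 = (658*116 - 150) + 296546 = (76328 - 150) + 296546 = 76178 + 296546 = 372724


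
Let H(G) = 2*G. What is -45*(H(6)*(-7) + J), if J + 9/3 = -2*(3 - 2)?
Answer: 4005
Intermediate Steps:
J = -5 (J = -3 - 2*(3 - 2) = -3 - 2*1 = -3 - 2 = -5)
-45*(H(6)*(-7) + J) = -45*((2*6)*(-7) - 5) = -45*(12*(-7) - 5) = -45*(-84 - 5) = -45*(-89) = 4005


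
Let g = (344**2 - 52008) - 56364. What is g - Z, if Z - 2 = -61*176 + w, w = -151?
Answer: 20849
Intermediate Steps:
g = 9964 (g = (118336 - 52008) - 56364 = 66328 - 56364 = 9964)
Z = -10885 (Z = 2 + (-61*176 - 151) = 2 + (-10736 - 151) = 2 - 10887 = -10885)
g - Z = 9964 - 1*(-10885) = 9964 + 10885 = 20849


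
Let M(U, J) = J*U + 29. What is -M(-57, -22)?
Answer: -1283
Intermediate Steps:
M(U, J) = 29 + J*U
-M(-57, -22) = -(29 - 22*(-57)) = -(29 + 1254) = -1*1283 = -1283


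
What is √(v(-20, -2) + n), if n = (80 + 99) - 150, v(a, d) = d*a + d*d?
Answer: √73 ≈ 8.5440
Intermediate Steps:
v(a, d) = d² + a*d (v(a, d) = a*d + d² = d² + a*d)
n = 29 (n = 179 - 150 = 29)
√(v(-20, -2) + n) = √(-2*(-20 - 2) + 29) = √(-2*(-22) + 29) = √(44 + 29) = √73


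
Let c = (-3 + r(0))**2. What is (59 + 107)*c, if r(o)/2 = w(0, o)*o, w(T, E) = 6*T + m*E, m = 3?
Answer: 1494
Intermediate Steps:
w(T, E) = 3*E + 6*T (w(T, E) = 6*T + 3*E = 3*E + 6*T)
r(o) = 6*o**2 (r(o) = 2*((3*o + 6*0)*o) = 2*((3*o + 0)*o) = 2*((3*o)*o) = 2*(3*o**2) = 6*o**2)
c = 9 (c = (-3 + 6*0**2)**2 = (-3 + 6*0)**2 = (-3 + 0)**2 = (-3)**2 = 9)
(59 + 107)*c = (59 + 107)*9 = 166*9 = 1494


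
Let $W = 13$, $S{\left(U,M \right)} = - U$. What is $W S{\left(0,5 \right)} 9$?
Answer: $0$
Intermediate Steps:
$W S{\left(0,5 \right)} 9 = 13 \left(\left(-1\right) 0\right) 9 = 13 \cdot 0 \cdot 9 = 0 \cdot 9 = 0$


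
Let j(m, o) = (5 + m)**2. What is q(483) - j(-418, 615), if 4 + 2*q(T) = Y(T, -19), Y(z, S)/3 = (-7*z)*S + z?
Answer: -73488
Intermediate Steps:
Y(z, S) = 3*z - 21*S*z (Y(z, S) = 3*((-7*z)*S + z) = 3*(-7*S*z + z) = 3*(z - 7*S*z) = 3*z - 21*S*z)
q(T) = -2 + 201*T (q(T) = -2 + (3*T*(1 - 7*(-19)))/2 = -2 + (3*T*(1 + 133))/2 = -2 + (3*T*134)/2 = -2 + (402*T)/2 = -2 + 201*T)
q(483) - j(-418, 615) = (-2 + 201*483) - (5 - 418)**2 = (-2 + 97083) - 1*(-413)**2 = 97081 - 1*170569 = 97081 - 170569 = -73488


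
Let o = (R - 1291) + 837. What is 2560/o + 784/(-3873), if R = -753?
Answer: -10861168/4674711 ≈ -2.3234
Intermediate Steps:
o = -1207 (o = (-753 - 1291) + 837 = -2044 + 837 = -1207)
2560/o + 784/(-3873) = 2560/(-1207) + 784/(-3873) = 2560*(-1/1207) + 784*(-1/3873) = -2560/1207 - 784/3873 = -10861168/4674711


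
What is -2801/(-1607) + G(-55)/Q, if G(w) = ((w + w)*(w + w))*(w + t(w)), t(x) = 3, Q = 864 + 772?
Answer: -251635491/657263 ≈ -382.85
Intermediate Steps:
Q = 1636
G(w) = 4*w²*(3 + w) (G(w) = ((w + w)*(w + w))*(w + 3) = ((2*w)*(2*w))*(3 + w) = (4*w²)*(3 + w) = 4*w²*(3 + w))
-2801/(-1607) + G(-55)/Q = -2801/(-1607) + (4*(-55)²*(3 - 55))/1636 = -2801*(-1/1607) + (4*3025*(-52))*(1/1636) = 2801/1607 - 629200*1/1636 = 2801/1607 - 157300/409 = -251635491/657263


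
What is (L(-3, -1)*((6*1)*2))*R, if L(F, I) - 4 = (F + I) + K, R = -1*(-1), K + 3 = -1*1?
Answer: -48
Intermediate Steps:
K = -4 (K = -3 - 1*1 = -3 - 1 = -4)
R = 1
L(F, I) = F + I (L(F, I) = 4 + ((F + I) - 4) = 4 + (-4 + F + I) = F + I)
(L(-3, -1)*((6*1)*2))*R = ((-3 - 1)*((6*1)*2))*1 = -24*2*1 = -4*12*1 = -48*1 = -48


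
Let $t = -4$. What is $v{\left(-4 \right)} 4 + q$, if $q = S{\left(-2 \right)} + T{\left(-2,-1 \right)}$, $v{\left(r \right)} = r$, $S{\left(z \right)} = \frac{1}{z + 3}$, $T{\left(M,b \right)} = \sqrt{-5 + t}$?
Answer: $-15 + 3 i \approx -15.0 + 3.0 i$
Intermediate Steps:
$T{\left(M,b \right)} = 3 i$ ($T{\left(M,b \right)} = \sqrt{-5 - 4} = \sqrt{-9} = 3 i$)
$S{\left(z \right)} = \frac{1}{3 + z}$
$q = 1 + 3 i$ ($q = \frac{1}{3 - 2} + 3 i = 1^{-1} + 3 i = 1 + 3 i \approx 1.0 + 3.0 i$)
$v{\left(-4 \right)} 4 + q = \left(-4\right) 4 + \left(1 + 3 i\right) = -16 + \left(1 + 3 i\right) = -15 + 3 i$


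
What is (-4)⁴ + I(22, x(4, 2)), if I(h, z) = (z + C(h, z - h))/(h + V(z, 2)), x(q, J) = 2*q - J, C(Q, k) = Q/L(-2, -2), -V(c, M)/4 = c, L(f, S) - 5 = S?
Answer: 748/3 ≈ 249.33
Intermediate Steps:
L(f, S) = 5 + S
V(c, M) = -4*c
C(Q, k) = Q/3 (C(Q, k) = Q/(5 - 2) = Q/3)
x(q, J) = -J + 2*q
I(h, z) = (z + h/3)/(h - 4*z)
(-4)⁴ + I(22, x(4, 2)) = (-4)⁴ + ((-1*2 + 2*4) + (⅓)*22)/(22 - 4*(-1*2 + 2*4)) = 256 + ((-2 + 8) + 22/3)/(22 - 4*(-2 + 8)) = 256 + (6 + 22/3)/(22 - 4*6) = 256 + (40/3)/(22 - 24) = 256 + (40/3)/(-2) = 256 - ½*40/3 = 256 - 20/3 = 748/3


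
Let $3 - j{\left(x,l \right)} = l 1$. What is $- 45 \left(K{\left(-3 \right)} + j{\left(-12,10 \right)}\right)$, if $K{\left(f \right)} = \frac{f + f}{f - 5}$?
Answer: $\frac{1125}{4} \approx 281.25$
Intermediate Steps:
$j{\left(x,l \right)} = 3 - l$ ($j{\left(x,l \right)} = 3 - l 1 = 3 - l$)
$K{\left(f \right)} = \frac{2 f}{-5 + f}$
$- 45 \left(K{\left(-3 \right)} + j{\left(-12,10 \right)}\right) = - 45 \left(2 \left(-3\right) \frac{1}{-5 - 3} + \left(3 - 10\right)\right) = - 45 \left(2 \left(-3\right) \frac{1}{-8} + \left(3 - 10\right)\right) = - 45 \left(2 \left(-3\right) \left(- \frac{1}{8}\right) - 7\right) = - 45 \left(\frac{3}{4} - 7\right) = \left(-45\right) \left(- \frac{25}{4}\right) = \frac{1125}{4}$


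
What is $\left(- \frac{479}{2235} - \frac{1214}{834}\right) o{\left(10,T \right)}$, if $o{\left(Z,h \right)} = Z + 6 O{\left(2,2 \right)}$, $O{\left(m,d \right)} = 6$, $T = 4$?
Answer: $- \frac{7954872}{103555} \approx -76.818$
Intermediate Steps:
$o{\left(Z,h \right)} = 36 + Z$ ($o{\left(Z,h \right)} = Z + 6 \cdot 6 = Z + 36 = 36 + Z$)
$\left(- \frac{479}{2235} - \frac{1214}{834}\right) o{\left(10,T \right)} = \left(- \frac{479}{2235} - \frac{1214}{834}\right) \left(36 + 10\right) = \left(\left(-479\right) \frac{1}{2235} - \frac{607}{417}\right) 46 = \left(- \frac{479}{2235} - \frac{607}{417}\right) 46 = \left(- \frac{172932}{103555}\right) 46 = - \frac{7954872}{103555}$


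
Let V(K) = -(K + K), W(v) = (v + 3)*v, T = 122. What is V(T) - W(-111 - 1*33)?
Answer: -20548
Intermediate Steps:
W(v) = v*(3 + v) (W(v) = (3 + v)*v = v*(3 + v))
V(K) = -2*K
V(T) - W(-111 - 1*33) = -2*122 - (-111 - 1*33)*(3 + (-111 - 1*33)) = -244 - (-111 - 33)*(3 + (-111 - 33)) = -244 - (-144)*(3 - 144) = -244 - (-144)*(-141) = -244 - 1*20304 = -244 - 20304 = -20548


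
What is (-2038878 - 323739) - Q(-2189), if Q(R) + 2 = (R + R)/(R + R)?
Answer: -2362616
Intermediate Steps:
Q(R) = -1 (Q(R) = -2 + (R + R)/(R + R) = -2 + (2*R)/((2*R)) = -2 + (2*R)*(1/(2*R)) = -2 + 1 = -1)
(-2038878 - 323739) - Q(-2189) = (-2038878 - 323739) - 1*(-1) = -2362617 + 1 = -2362616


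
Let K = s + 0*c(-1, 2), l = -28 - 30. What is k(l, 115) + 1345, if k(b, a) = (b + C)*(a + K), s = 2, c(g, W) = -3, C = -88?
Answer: -15737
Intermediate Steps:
l = -58
K = 2 (K = 2 + 0*(-3) = 2 + 0 = 2)
k(b, a) = (-88 + b)*(2 + a) (k(b, a) = (b - 88)*(a + 2) = (-88 + b)*(2 + a))
k(l, 115) + 1345 = (-176 - 88*115 + 2*(-58) + 115*(-58)) + 1345 = (-176 - 10120 - 116 - 6670) + 1345 = -17082 + 1345 = -15737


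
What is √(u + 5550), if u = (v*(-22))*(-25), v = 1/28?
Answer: 5*√43666/14 ≈ 74.630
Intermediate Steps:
v = 1/28 ≈ 0.035714
u = 275/14 (u = ((1/28)*(-22))*(-25) = -11/14*(-25) = 275/14 ≈ 19.643)
√(u + 5550) = √(275/14 + 5550) = √(77975/14) = 5*√43666/14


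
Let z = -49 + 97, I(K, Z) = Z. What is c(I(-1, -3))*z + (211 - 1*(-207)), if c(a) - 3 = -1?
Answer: 514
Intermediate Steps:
z = 48
c(a) = 2 (c(a) = 3 - 1 = 2)
c(I(-1, -3))*z + (211 - 1*(-207)) = 2*48 + (211 - 1*(-207)) = 96 + (211 + 207) = 96 + 418 = 514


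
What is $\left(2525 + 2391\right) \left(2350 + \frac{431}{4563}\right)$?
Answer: $\frac{52716632596}{4563} \approx 1.1553 \cdot 10^{7}$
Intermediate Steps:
$\left(2525 + 2391\right) \left(2350 + \frac{431}{4563}\right) = 4916 \left(2350 + 431 \cdot \frac{1}{4563}\right) = 4916 \left(2350 + \frac{431}{4563}\right) = 4916 \cdot \frac{10723481}{4563} = \frac{52716632596}{4563}$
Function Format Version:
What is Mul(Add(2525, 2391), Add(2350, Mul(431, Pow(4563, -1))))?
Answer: Rational(52716632596, 4563) ≈ 1.1553e+7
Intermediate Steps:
Mul(Add(2525, 2391), Add(2350, Mul(431, Pow(4563, -1)))) = Mul(4916, Add(2350, Mul(431, Rational(1, 4563)))) = Mul(4916, Add(2350, Rational(431, 4563))) = Mul(4916, Rational(10723481, 4563)) = Rational(52716632596, 4563)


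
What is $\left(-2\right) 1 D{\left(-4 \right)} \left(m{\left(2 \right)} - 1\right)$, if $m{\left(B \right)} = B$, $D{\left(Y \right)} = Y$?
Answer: $8$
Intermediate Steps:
$\left(-2\right) 1 D{\left(-4 \right)} \left(m{\left(2 \right)} - 1\right) = \left(-2\right) 1 \left(-4\right) \left(2 - 1\right) = \left(-2\right) \left(-4\right) \left(2 - 1\right) = 8 \cdot 1 = 8$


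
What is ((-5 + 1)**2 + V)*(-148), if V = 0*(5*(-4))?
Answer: -2368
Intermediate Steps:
V = 0 (V = 0*(-20) = 0)
((-5 + 1)**2 + V)*(-148) = ((-5 + 1)**2 + 0)*(-148) = ((-4)**2 + 0)*(-148) = (16 + 0)*(-148) = 16*(-148) = -2368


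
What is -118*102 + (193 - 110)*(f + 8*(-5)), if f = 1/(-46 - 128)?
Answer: -2672027/174 ≈ -15356.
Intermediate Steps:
f = -1/174 (f = 1/(-174) = -1/174 ≈ -0.0057471)
-118*102 + (193 - 110)*(f + 8*(-5)) = -118*102 + (193 - 110)*(-1/174 + 8*(-5)) = -12036 + 83*(-1/174 - 40) = -12036 + 83*(-6961/174) = -12036 - 577763/174 = -2672027/174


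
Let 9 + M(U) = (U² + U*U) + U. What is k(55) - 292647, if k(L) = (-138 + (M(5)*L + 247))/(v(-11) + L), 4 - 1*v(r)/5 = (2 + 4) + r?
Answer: -29262061/100 ≈ -2.9262e+5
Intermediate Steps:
M(U) = -9 + U + 2*U² (M(U) = -9 + ((U² + U*U) + U) = -9 + ((U² + U²) + U) = -9 + (2*U² + U) = -9 + (U + 2*U²) = -9 + U + 2*U²)
v(r) = -10 - 5*r (v(r) = 20 - 5*((2 + 4) + r) = 20 - 5*(6 + r) = 20 + (-30 - 5*r) = -10 - 5*r)
k(L) = (109 + 46*L)/(45 + L) (k(L) = (-138 + ((-9 + 5 + 2*5²)*L + 247))/((-10 - 5*(-11)) + L) = (-138 + ((-9 + 5 + 2*25)*L + 247))/((-10 + 55) + L) = (-138 + ((-9 + 5 + 50)*L + 247))/(45 + L) = (-138 + (46*L + 247))/(45 + L) = (-138 + (247 + 46*L))/(45 + L) = (109 + 46*L)/(45 + L))
k(55) - 292647 = (109 + 46*55)/(45 + 55) - 292647 = (109 + 2530)/100 - 292647 = (1/100)*2639 - 292647 = 2639/100 - 292647 = -29262061/100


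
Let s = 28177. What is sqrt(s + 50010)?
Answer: sqrt(78187) ≈ 279.62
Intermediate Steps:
sqrt(s + 50010) = sqrt(28177 + 50010) = sqrt(78187)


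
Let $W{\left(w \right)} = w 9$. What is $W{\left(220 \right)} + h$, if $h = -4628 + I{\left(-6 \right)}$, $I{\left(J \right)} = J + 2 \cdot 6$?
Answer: $-2642$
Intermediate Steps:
$W{\left(w \right)} = 9 w$
$I{\left(J \right)} = 12 + J$ ($I{\left(J \right)} = J + 12 = 12 + J$)
$h = -4622$ ($h = -4628 + \left(12 - 6\right) = -4628 + 6 = -4622$)
$W{\left(220 \right)} + h = 9 \cdot 220 - 4622 = 1980 - 4622 = -2642$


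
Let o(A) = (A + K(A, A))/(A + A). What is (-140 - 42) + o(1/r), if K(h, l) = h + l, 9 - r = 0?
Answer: -361/2 ≈ -180.50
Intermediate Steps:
r = 9 (r = 9 - 1*0 = 9 + 0 = 9)
o(A) = 3/2 (o(A) = (A + (A + A))/(A + A) = (A + 2*A)/((2*A)) = (3*A)*(1/(2*A)) = 3/2)
(-140 - 42) + o(1/r) = (-140 - 42) + 3/2 = -182 + 3/2 = -361/2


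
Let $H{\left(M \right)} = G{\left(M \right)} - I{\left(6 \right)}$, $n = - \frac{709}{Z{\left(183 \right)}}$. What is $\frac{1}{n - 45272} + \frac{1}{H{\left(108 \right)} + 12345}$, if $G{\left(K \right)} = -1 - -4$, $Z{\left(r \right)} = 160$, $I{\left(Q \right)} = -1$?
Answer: $\frac{5268389}{89458983921} \approx 5.8892 \cdot 10^{-5}$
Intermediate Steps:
$n = - \frac{709}{160} \approx -4.4313$
$G{\left(K \right)} = 3$ ($G{\left(K \right)} = -1 + 4 = 3$)
$H{\left(M \right)} = 4$ ($H{\left(M \right)} = 3 - -1 = 3 + 1 = 4$)
$\frac{1}{n - 45272} + \frac{1}{H{\left(108 \right)} + 12345} = \frac{1}{- \frac{709}{160} - 45272} + \frac{1}{4 + 12345} = \frac{1}{- \frac{7244229}{160}} + \frac{1}{12349} = - \frac{160}{7244229} + \frac{1}{12349} = \frac{5268389}{89458983921}$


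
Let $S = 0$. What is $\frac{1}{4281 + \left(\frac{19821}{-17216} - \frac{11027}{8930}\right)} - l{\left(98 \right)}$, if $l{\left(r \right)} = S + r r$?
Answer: $- \frac{3158704155742796}{328894651459} \approx -9604.0$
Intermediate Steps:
$l{\left(r \right)} = r^{2}$ ($l{\left(r \right)} = 0 + r r = 0 + r^{2} = r^{2}$)
$\frac{1}{4281 + \left(\frac{19821}{-17216} - \frac{11027}{8930}\right)} - l{\left(98 \right)} = \frac{1}{4281 + \left(\frac{19821}{-17216} - \frac{11027}{8930}\right)} - 98^{2} = \frac{1}{4281 + \left(19821 \left(- \frac{1}{17216}\right) - \frac{11027}{8930}\right)} - 9604 = \frac{1}{4281 - \frac{183421181}{76869440}} - 9604 = \frac{1}{\frac{328894651459}{76869440}} - 9604 = \frac{76869440}{328894651459} - 9604 = - \frac{3158704155742796}{328894651459}$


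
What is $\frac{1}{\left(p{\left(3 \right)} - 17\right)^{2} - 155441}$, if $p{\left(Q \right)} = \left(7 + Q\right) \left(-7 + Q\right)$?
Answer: $- \frac{1}{152192} \approx -6.5706 \cdot 10^{-6}$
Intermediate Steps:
$p{\left(Q \right)} = \left(-7 + Q\right) \left(7 + Q\right)$
$\frac{1}{\left(p{\left(3 \right)} - 17\right)^{2} - 155441} = \frac{1}{\left(\left(-49 + 3^{2}\right) - 17\right)^{2} - 155441} = \frac{1}{\left(\left(-49 + 9\right) - 17\right)^{2} - 155441} = \frac{1}{\left(-40 - 17\right)^{2} - 155441} = \frac{1}{\left(-57\right)^{2} - 155441} = \frac{1}{3249 - 155441} = \frac{1}{-152192} = - \frac{1}{152192}$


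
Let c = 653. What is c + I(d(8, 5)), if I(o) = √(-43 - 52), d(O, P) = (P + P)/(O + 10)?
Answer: 653 + I*√95 ≈ 653.0 + 9.7468*I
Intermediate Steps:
d(O, P) = 2*P/(10 + O) (d(O, P) = (2*P)/(10 + O) = 2*P/(10 + O))
I(o) = I*√95 (I(o) = √(-95) = I*√95)
c + I(d(8, 5)) = 653 + I*√95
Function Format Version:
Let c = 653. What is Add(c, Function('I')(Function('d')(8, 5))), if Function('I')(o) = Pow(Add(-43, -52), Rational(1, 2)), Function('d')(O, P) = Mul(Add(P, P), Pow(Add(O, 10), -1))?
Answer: Add(653, Mul(I, Pow(95, Rational(1, 2)))) ≈ Add(653.00, Mul(9.7468, I))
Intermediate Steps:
Function('d')(O, P) = Mul(2, P, Pow(Add(10, O), -1)) (Function('d')(O, P) = Mul(Mul(2, P), Pow(Add(10, O), -1)) = Mul(2, P, Pow(Add(10, O), -1)))
Function('I')(o) = Mul(I, Pow(95, Rational(1, 2))) (Function('I')(o) = Pow(-95, Rational(1, 2)) = Mul(I, Pow(95, Rational(1, 2))))
Add(c, Function('I')(Function('d')(8, 5))) = Add(653, Mul(I, Pow(95, Rational(1, 2))))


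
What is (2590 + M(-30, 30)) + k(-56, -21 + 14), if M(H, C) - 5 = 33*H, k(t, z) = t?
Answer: 1549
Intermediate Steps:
M(H, C) = 5 + 33*H
(2590 + M(-30, 30)) + k(-56, -21 + 14) = (2590 + (5 + 33*(-30))) - 56 = (2590 + (5 - 990)) - 56 = (2590 - 985) - 56 = 1605 - 56 = 1549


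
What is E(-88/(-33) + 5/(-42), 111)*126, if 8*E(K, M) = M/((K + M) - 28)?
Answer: 146853/7186 ≈ 20.436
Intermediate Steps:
E(K, M) = M/(8*(-28 + K + M)) (E(K, M) = (M/((K + M) - 28))/8 = (M/(-28 + K + M))/8 = M/(8*(-28 + K + M)))
E(-88/(-33) + 5/(-42), 111)*126 = ((1/8)*111/(-28 + (-88/(-33) + 5/(-42)) + 111))*126 = ((1/8)*111/(-28 + (-88*(-1/33) + 5*(-1/42)) + 111))*126 = ((1/8)*111/(-28 + (8/3 - 5/42) + 111))*126 = ((1/8)*111/(-28 + 107/42 + 111))*126 = ((1/8)*111/(3593/42))*126 = ((1/8)*111*(42/3593))*126 = (2331/14372)*126 = 146853/7186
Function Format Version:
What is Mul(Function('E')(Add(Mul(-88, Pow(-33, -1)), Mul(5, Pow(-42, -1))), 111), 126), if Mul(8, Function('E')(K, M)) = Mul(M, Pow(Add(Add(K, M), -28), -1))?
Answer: Rational(146853, 7186) ≈ 20.436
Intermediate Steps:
Function('E')(K, M) = Mul(Rational(1, 8), M, Pow(Add(-28, K, M), -1)) (Function('E')(K, M) = Mul(Rational(1, 8), Mul(M, Pow(Add(Add(K, M), -28), -1))) = Mul(Rational(1, 8), Mul(M, Pow(Add(-28, K, M), -1))) = Mul(Rational(1, 8), M, Pow(Add(-28, K, M), -1)))
Mul(Function('E')(Add(Mul(-88, Pow(-33, -1)), Mul(5, Pow(-42, -1))), 111), 126) = Mul(Mul(Rational(1, 8), 111, Pow(Add(-28, Add(Mul(-88, Pow(-33, -1)), Mul(5, Pow(-42, -1))), 111), -1)), 126) = Mul(Mul(Rational(1, 8), 111, Pow(Add(-28, Add(Mul(-88, Rational(-1, 33)), Mul(5, Rational(-1, 42))), 111), -1)), 126) = Mul(Mul(Rational(1, 8), 111, Pow(Add(-28, Add(Rational(8, 3), Rational(-5, 42)), 111), -1)), 126) = Mul(Mul(Rational(1, 8), 111, Pow(Add(-28, Rational(107, 42), 111), -1)), 126) = Mul(Mul(Rational(1, 8), 111, Pow(Rational(3593, 42), -1)), 126) = Mul(Mul(Rational(1, 8), 111, Rational(42, 3593)), 126) = Mul(Rational(2331, 14372), 126) = Rational(146853, 7186)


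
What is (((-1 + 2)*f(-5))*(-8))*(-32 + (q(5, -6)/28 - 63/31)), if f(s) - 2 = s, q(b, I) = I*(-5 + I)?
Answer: -164964/217 ≈ -760.20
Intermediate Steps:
f(s) = 2 + s
(((-1 + 2)*f(-5))*(-8))*(-32 + (q(5, -6)/28 - 63/31)) = (((-1 + 2)*(2 - 5))*(-8))*(-32 + (-6*(-5 - 6)/28 - 63/31)) = ((1*(-3))*(-8))*(-32 + (-6*(-11)*(1/28) - 63*1/31)) = (-3*(-8))*(-32 + (66*(1/28) - 63/31)) = 24*(-32 + (33/14 - 63/31)) = 24*(-32 + 141/434) = 24*(-13747/434) = -164964/217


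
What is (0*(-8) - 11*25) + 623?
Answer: 348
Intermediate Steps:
(0*(-8) - 11*25) + 623 = (0 - 275) + 623 = -275 + 623 = 348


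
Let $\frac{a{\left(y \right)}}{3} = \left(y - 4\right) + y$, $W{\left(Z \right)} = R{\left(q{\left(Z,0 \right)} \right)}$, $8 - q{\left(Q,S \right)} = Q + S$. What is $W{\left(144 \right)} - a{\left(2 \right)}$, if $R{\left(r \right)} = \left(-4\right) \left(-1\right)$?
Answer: $4$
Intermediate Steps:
$q{\left(Q,S \right)} = 8 - Q - S$ ($q{\left(Q,S \right)} = 8 - \left(Q + S\right) = 8 - Q - S$)
$R{\left(r \right)} = 4$
$W{\left(Z \right)} = 4$
$a{\left(y \right)} = -12 + 6 y$ ($a{\left(y \right)} = 3 \left(\left(y - 4\right) + y\right) = 3 \left(\left(-4 + y\right) + y\right) = 3 \left(-4 + 2 y\right) = -12 + 6 y$)
$W{\left(144 \right)} - a{\left(2 \right)} = 4 - \left(-12 + 6 \cdot 2\right) = 4 - \left(-12 + 12\right) = 4 - 0 = 4 + 0 = 4$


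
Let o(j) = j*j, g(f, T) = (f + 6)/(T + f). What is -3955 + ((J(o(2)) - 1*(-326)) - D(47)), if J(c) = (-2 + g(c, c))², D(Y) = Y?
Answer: -58807/16 ≈ -3675.4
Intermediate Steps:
g(f, T) = (6 + f)/(T + f)
o(j) = j²
J(c) = (-2 + (6 + c)/(2*c))² (J(c) = (-2 + (6 + c)/(c + c))² = (-2 + (6 + c)/((2*c)))² = (-2 + (1/(2*c))*(6 + c))² = (-2 + (6 + c)/(2*c))²)
-3955 + ((J(o(2)) - 1*(-326)) - D(47)) = -3955 + ((9*(2 - 1*2²)²/(4*(2²)²) - 1*(-326)) - 1*47) = -3955 + (((9/4)*(2 - 1*4)²/4² + 326) - 47) = -3955 + (((9/4)*(1/16)*(2 - 4)² + 326) - 47) = -3955 + (((9/4)*(1/16)*(-2)² + 326) - 47) = -3955 + (((9/4)*(1/16)*4 + 326) - 47) = -3955 + ((9/16 + 326) - 47) = -3955 + (5225/16 - 47) = -3955 + 4473/16 = -58807/16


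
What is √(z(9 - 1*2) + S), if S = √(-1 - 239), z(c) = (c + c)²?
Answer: 2*√(49 + I*√15) ≈ 14.011 + 0.55285*I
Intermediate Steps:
z(c) = 4*c² (z(c) = (2*c)² = 4*c²)
S = 4*I*√15 (S = √(-240) = 4*I*√15 ≈ 15.492*I)
√(z(9 - 1*2) + S) = √(4*(9 - 1*2)² + 4*I*√15) = √(4*(9 - 2)² + 4*I*√15) = √(4*7² + 4*I*√15) = √(4*49 + 4*I*√15) = √(196 + 4*I*√15)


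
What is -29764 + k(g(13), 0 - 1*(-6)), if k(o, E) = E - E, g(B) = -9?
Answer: -29764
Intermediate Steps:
k(o, E) = 0
-29764 + k(g(13), 0 - 1*(-6)) = -29764 + 0 = -29764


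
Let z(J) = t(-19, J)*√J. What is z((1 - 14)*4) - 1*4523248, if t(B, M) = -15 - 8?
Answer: -4523248 - 46*I*√13 ≈ -4.5232e+6 - 165.86*I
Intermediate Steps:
t(B, M) = -23
z(J) = -23*√J
z((1 - 14)*4) - 1*4523248 = -23*2*√(1 - 14) - 1*4523248 = -23*2*I*√13 - 4523248 = -46*I*√13 - 4523248 = -4523248 - 46*I*√13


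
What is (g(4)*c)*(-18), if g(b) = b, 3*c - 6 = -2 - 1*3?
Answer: -24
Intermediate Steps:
c = 1/3 (c = 2 + (-2 - 1*3)/3 = 2 + (-2 - 3)/3 = 2 + (1/3)*(-5) = 2 - 5/3 = 1/3 ≈ 0.33333)
(g(4)*c)*(-18) = (4*(1/3))*(-18) = (4/3)*(-18) = -24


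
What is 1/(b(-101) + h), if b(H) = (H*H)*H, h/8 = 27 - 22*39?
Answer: -1/1036949 ≈ -9.6437e-7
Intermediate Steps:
h = -6648 (h = 8*(27 - 22*39) = 8*(27 - 858) = 8*(-831) = -6648)
b(H) = H³ (b(H) = H²*H = H³)
1/(b(-101) + h) = 1/((-101)³ - 6648) = 1/(-1030301 - 6648) = 1/(-1036949) = -1/1036949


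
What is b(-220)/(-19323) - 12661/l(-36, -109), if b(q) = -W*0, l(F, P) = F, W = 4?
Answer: 12661/36 ≈ 351.69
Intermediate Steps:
b(q) = 0 (b(q) = -1*4*0 = -4*0 = 0)
b(-220)/(-19323) - 12661/l(-36, -109) = 0/(-19323) - 12661/(-36) = 0*(-1/19323) - 12661*(-1/36) = 0 + 12661/36 = 12661/36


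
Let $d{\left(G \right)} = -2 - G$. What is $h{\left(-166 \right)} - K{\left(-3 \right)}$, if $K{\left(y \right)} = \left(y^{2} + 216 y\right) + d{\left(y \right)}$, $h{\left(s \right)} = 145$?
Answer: $783$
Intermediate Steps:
$K{\left(y \right)} = -2 + y^{2} + 215 y$ ($K{\left(y \right)} = \left(y^{2} + 216 y\right) - \left(2 + y\right) = -2 + y^{2} + 215 y$)
$h{\left(-166 \right)} - K{\left(-3 \right)} = 145 - \left(-2 + \left(-3\right)^{2} + 215 \left(-3\right)\right) = 145 - \left(-2 + 9 - 645\right) = 145 - -638 = 145 + 638 = 783$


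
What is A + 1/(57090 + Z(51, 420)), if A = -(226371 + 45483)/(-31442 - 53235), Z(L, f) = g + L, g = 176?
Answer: 15581940395/4853431609 ≈ 3.2105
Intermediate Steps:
Z(L, f) = 176 + L
A = 271854/84677 (A = -271854/(-84677) = -271854*(-1)/84677 = -1*(-271854/84677) = 271854/84677 ≈ 3.2105)
A + 1/(57090 + Z(51, 420)) = 271854/84677 + 1/(57090 + (176 + 51)) = 271854/84677 + 1/(57090 + 227) = 271854/84677 + 1/57317 = 15581940395/4853431609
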